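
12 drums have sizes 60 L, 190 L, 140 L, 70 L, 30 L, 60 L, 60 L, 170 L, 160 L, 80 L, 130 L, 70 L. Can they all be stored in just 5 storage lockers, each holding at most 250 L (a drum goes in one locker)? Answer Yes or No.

A valid assignment using 5 storage lockers:
  locker 1: 190 + 60 = 250
  locker 2: 170 + 80 = 250
  locker 3: 160 + 70 = 230
  locker 4: 140 + 70 + 30 = 240
  locker 5: 130 + 60 + 60 = 250
Every load is within 250 L, so 5 storage lockers suffice.

Yes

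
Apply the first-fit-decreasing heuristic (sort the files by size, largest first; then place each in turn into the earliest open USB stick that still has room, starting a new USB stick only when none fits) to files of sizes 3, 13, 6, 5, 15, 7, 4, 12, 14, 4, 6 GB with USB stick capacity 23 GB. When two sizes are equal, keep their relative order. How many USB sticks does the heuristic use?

Sorted descending: 15, 14, 13, 12, 7, 6, 6, 5, 4, 4, 3.
  15 → USB stick 1 (new)  [load 15/23]
  14 → USB stick 2 (new)  [load 14/23]
  13 → USB stick 3 (new)  [load 13/23]
  12 → USB stick 4 (new)  [load 12/23]
  7 → USB stick 1  [load 22/23]
  6 → USB stick 2  [load 20/23]
  6 → USB stick 3  [load 19/23]
  5 → USB stick 4  [load 17/23]
  4 → USB stick 3  [load 23/23]
  4 → USB stick 4  [load 21/23]
  3 → USB stick 2  [load 23/23]
4 USB sticks opened.

4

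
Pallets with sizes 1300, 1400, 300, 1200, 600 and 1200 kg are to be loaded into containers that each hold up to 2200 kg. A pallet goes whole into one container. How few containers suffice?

Total = 1400 + 1300 + 1200 + 1200 + 600 + 300 = 6000 kg.
Lower bound: ⌈6000/2200⌉ = 3 containers.
Also, 4 pallets each exceed 1100 kg, and no two of those can share a container, so at least 4 containers are needed.
A packing using 4 containers:
  container 1: 1400 + 600 = 2000
  container 2: 1300 + 300 = 1600
  container 3: 1200 = 1200
  container 4: 1200 = 1200
This matches the lower bound, so 4 is optimal.

4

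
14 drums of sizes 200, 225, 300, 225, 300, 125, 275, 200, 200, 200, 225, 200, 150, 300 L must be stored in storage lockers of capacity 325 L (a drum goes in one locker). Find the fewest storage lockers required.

13

Total = 300 + 300 + 300 + 275 + 225 + 225 + 225 + 200 + 200 + 200 + 200 + 200 + 150 + 125 = 3125 L.
Lower bound: ⌈3125/325⌉ = 10 storage lockers.
Also, 12 drums each exceed 325/2 L, and no two of those can share a locker, so at least 12 storage lockers are needed.
A packing using 13 storage lockers:
  locker 1: 300 = 300
  locker 2: 300 = 300
  locker 3: 300 = 300
  locker 4: 275 = 275
  locker 5: 225 = 225
  locker 6: 225 = 225
  locker 7: 225 = 225
  locker 8: 200 + 125 = 325
  locker 9: 200 = 200
  locker 10: 200 = 200
  locker 11: 200 = 200
  locker 12: 200 = 200
  locker 13: 150 = 150
No arrangement into 12 storage lockers stays within capacity, so 13 is optimal.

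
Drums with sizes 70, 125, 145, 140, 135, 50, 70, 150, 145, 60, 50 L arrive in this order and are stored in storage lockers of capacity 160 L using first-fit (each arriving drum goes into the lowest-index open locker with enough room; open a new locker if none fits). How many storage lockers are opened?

9

  70 → locker 1 (new)  [load 70/160]
  125 → locker 2 (new)  [load 125/160]
  145 → locker 3 (new)  [load 145/160]
  140 → locker 4 (new)  [load 140/160]
  135 → locker 5 (new)  [load 135/160]
  50 → locker 1  [load 120/160]
  70 → locker 6 (new)  [load 70/160]
  150 → locker 7 (new)  [load 150/160]
  145 → locker 8 (new)  [load 145/160]
  60 → locker 6  [load 130/160]
  50 → locker 9 (new)  [load 50/160]
9 storage lockers opened.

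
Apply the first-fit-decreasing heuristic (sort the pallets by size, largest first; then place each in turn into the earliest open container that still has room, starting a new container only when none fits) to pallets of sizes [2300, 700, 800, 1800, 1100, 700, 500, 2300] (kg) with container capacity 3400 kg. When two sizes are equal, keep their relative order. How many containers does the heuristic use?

4

Sorted descending: 2300, 2300, 1800, 1100, 800, 700, 700, 500.
  2300 → container 1 (new)  [load 2300/3400]
  2300 → container 2 (new)  [load 2300/3400]
  1800 → container 3 (new)  [load 1800/3400]
  1100 → container 1  [load 3400/3400]
  800 → container 2  [load 3100/3400]
  700 → container 3  [load 2500/3400]
  700 → container 3  [load 3200/3400]
  500 → container 4 (new)  [load 500/3400]
4 containers opened.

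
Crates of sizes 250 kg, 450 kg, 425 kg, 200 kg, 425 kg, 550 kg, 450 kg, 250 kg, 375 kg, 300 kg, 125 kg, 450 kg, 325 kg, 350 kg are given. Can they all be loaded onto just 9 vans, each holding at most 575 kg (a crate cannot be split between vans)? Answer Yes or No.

No

Total = 4925 kg; ⌈4925/575⌉ = 9.
10 crates each exceed half the capacity and cannot share a van, forcing at least 10 vans.
At least 10 vans are required, but only 9 are allowed.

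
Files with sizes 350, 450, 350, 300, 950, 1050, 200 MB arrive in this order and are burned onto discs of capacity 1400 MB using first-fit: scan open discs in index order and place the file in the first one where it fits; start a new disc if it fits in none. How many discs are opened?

  350 → disc 1 (new)  [load 350/1400]
  450 → disc 1  [load 800/1400]
  350 → disc 1  [load 1150/1400]
  300 → disc 2 (new)  [load 300/1400]
  950 → disc 2  [load 1250/1400]
  1050 → disc 3 (new)  [load 1050/1400]
  200 → disc 1  [load 1350/1400]
3 discs opened.

3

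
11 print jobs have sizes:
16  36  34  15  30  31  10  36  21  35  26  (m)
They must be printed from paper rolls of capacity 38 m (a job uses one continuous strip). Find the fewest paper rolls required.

9

Total = 36 + 36 + 35 + 34 + 31 + 30 + 26 + 21 + 16 + 15 + 10 = 290 m.
Lower bound: ⌈290/38⌉ = 8 paper rolls.
A packing using 9 paper rolls:
  roll 1: 36 = 36
  roll 2: 36 = 36
  roll 3: 35 = 35
  roll 4: 34 = 34
  roll 5: 31 = 31
  roll 6: 30 = 30
  roll 7: 26 + 10 = 36
  roll 8: 21 + 16 = 37
  roll 9: 15 = 15
No arrangement into 8 paper rolls stays within capacity, so 9 is optimal.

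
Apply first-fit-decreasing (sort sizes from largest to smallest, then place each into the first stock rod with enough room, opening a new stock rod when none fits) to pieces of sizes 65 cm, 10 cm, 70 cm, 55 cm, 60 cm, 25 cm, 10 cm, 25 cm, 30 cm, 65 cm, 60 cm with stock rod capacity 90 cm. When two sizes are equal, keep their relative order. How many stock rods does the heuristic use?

6

Sorted descending: 70, 65, 65, 60, 60, 55, 30, 25, 25, 10, 10.
  70 → stock rod 1 (new)  [load 70/90]
  65 → stock rod 2 (new)  [load 65/90]
  65 → stock rod 3 (new)  [load 65/90]
  60 → stock rod 4 (new)  [load 60/90]
  60 → stock rod 5 (new)  [load 60/90]
  55 → stock rod 6 (new)  [load 55/90]
  30 → stock rod 4  [load 90/90]
  25 → stock rod 2  [load 90/90]
  25 → stock rod 3  [load 90/90]
  10 → stock rod 1  [load 80/90]
  10 → stock rod 1  [load 90/90]
6 stock rods opened.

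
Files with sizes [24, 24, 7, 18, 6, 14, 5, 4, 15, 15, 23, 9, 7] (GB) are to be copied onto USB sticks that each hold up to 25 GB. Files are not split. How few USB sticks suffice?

8

Total = 24 + 24 + 23 + 18 + 15 + 15 + 14 + 9 + 7 + 7 + 6 + 5 + 4 = 171 GB.
Lower bound: ⌈171/25⌉ = 7 USB sticks.
A packing using 8 USB sticks:
  USB stick 1: 24 = 24
  USB stick 2: 24 = 24
  USB stick 3: 23 = 23
  USB stick 4: 18 + 7 = 25
  USB stick 5: 15 + 9 = 24
  USB stick 6: 15 + 7 = 22
  USB stick 7: 14 + 6 + 5 = 25
  USB stick 8: 4 = 4
No arrangement into 7 USB sticks stays within capacity, so 8 is optimal.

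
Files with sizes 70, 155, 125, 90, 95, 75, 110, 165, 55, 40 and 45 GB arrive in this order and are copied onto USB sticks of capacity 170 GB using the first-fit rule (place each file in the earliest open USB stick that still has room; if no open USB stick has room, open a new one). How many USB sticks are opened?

7

  70 → USB stick 1 (new)  [load 70/170]
  155 → USB stick 2 (new)  [load 155/170]
  125 → USB stick 3 (new)  [load 125/170]
  90 → USB stick 1  [load 160/170]
  95 → USB stick 4 (new)  [load 95/170]
  75 → USB stick 4  [load 170/170]
  110 → USB stick 5 (new)  [load 110/170]
  165 → USB stick 6 (new)  [load 165/170]
  55 → USB stick 5  [load 165/170]
  40 → USB stick 3  [load 165/170]
  45 → USB stick 7 (new)  [load 45/170]
7 USB sticks opened.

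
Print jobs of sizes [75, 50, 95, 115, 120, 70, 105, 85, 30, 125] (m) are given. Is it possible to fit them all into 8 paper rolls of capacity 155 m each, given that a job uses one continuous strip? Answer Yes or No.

Yes

A valid assignment using 7 paper rolls:
  roll 1: 125 + 30 = 155
  roll 2: 120 = 120
  roll 3: 115 = 115
  roll 4: 105 + 50 = 155
  roll 5: 95 = 95
  roll 6: 85 + 70 = 155
  roll 7: 75 = 75
That uses only 7 ≤ 8, so 8 paper rolls are enough.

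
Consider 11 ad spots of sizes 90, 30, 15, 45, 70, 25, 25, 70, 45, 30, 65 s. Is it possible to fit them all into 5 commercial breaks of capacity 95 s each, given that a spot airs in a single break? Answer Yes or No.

No

Total = 510 s; ⌈510/95⌉ = 6.
At least 6 commercial breaks are required, but only 5 are allowed.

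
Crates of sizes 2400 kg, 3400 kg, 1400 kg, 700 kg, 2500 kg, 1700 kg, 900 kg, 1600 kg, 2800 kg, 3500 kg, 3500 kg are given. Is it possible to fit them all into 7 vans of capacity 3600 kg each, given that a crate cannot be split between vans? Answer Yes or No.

No

Total = 24400 kg; ⌈24400/3600⌉ = 7.
The bound of 7 does not rule out 7, but exhaustive search shows no assignment into 7 vans of capacity 3600 kg exists — the minimum is 8.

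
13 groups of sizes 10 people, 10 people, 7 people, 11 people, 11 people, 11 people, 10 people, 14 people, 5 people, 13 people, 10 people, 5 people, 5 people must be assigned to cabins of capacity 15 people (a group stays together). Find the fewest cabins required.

10

Total = 14 + 13 + 11 + 11 + 11 + 10 + 10 + 10 + 10 + 7 + 5 + 5 + 5 = 122 people.
Lower bound: ⌈122/15⌉ = 9 cabins.
A packing using 10 cabins:
  cabin 1: 14 = 14
  cabin 2: 13 = 13
  cabin 3: 11 = 11
  cabin 4: 11 = 11
  cabin 5: 11 = 11
  cabin 6: 10 + 5 = 15
  cabin 7: 10 + 5 = 15
  cabin 8: 10 + 5 = 15
  cabin 9: 10 = 10
  cabin 10: 7 = 7
No arrangement into 9 cabins stays within capacity, so 10 is optimal.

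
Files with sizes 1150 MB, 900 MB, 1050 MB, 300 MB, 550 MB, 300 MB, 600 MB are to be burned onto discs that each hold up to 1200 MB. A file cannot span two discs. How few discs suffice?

5

Total = 1150 + 1050 + 900 + 600 + 550 + 300 + 300 = 4850 MB.
Lower bound: ⌈4850/1200⌉ = 5 discs.
A packing using 5 discs:
  disc 1: 1150 = 1150
  disc 2: 1050 = 1050
  disc 3: 900 + 300 = 1200
  disc 4: 600 + 550 = 1150
  disc 5: 300 = 300
This matches the lower bound, so 5 is optimal.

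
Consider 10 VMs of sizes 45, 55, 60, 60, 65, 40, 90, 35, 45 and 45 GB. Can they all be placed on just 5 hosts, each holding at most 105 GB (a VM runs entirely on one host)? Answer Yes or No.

Total = 540 GB; ⌈540/105⌉ = 6.
At least 6 hosts are required, but only 5 are allowed.

No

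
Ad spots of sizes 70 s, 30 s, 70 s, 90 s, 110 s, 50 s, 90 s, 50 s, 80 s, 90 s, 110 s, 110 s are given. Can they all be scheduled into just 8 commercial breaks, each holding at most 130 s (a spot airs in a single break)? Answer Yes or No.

Total = 950 s; ⌈950/130⌉ = 8.
9 ad spots each exceed half the capacity and cannot share a break, forcing at least 9 commercial breaks.
At least 9 commercial breaks are required, but only 8 are allowed.

No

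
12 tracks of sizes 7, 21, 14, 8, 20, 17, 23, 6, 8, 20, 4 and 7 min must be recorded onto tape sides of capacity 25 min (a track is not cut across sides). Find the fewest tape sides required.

7

Total = 23 + 21 + 20 + 20 + 17 + 14 + 8 + 8 + 7 + 7 + 6 + 4 = 155 min.
Lower bound: ⌈155/25⌉ = 7 tape sides.
A packing using 7 tape sides:
  side 1: 23 = 23
  side 2: 21 + 4 = 25
  side 3: 20 = 20
  side 4: 20 = 20
  side 5: 17 + 8 = 25
  side 6: 14 + 8 = 22
  side 7: 7 + 7 + 6 = 20
This matches the lower bound, so 7 is optimal.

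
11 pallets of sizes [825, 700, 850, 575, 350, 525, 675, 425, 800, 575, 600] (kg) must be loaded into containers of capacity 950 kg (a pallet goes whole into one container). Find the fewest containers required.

9

Total = 850 + 825 + 800 + 700 + 675 + 600 + 575 + 575 + 525 + 425 + 350 = 6900 kg.
Lower bound: ⌈6900/950⌉ = 8 containers.
Also, 9 pallets each exceed 475 kg, and no two of those can share a container, so at least 9 containers are needed.
A packing using 9 containers:
  container 1: 850 = 850
  container 2: 825 = 825
  container 3: 800 = 800
  container 4: 700 = 700
  container 5: 675 = 675
  container 6: 600 + 350 = 950
  container 7: 575 = 575
  container 8: 575 = 575
  container 9: 525 + 425 = 950
This matches the lower bound, so 9 is optimal.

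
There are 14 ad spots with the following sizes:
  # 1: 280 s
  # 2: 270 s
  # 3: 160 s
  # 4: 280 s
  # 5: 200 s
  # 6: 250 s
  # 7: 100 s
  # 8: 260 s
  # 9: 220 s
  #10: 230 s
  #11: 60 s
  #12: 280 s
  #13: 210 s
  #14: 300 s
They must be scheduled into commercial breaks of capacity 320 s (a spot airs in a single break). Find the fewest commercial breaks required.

12

Total = 300 + 280 + 280 + 280 + 270 + 260 + 250 + 230 + 220 + 210 + 200 + 160 + 100 + 60 = 3100 s.
Lower bound: ⌈3100/320⌉ = 10 commercial breaks.
Also, 11 ad spots each exceed 160 s, and no two of those can share a break, so at least 11 commercial breaks are needed.
A packing using 12 commercial breaks:
  break 1: 300 = 300
  break 2: 280 = 280
  break 3: 280 = 280
  break 4: 280 = 280
  break 5: 270 = 270
  break 6: 260 + 60 = 320
  break 7: 250 = 250
  break 8: 230 = 230
  break 9: 220 + 100 = 320
  break 10: 210 = 210
  break 11: 200 = 200
  break 12: 160 = 160
No arrangement into 11 commercial breaks stays within capacity, so 12 is optimal.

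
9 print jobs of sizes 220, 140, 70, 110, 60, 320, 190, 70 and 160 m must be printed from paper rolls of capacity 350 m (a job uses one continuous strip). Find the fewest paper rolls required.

Total = 320 + 220 + 190 + 160 + 140 + 110 + 70 + 70 + 60 = 1340 m.
Lower bound: ⌈1340/350⌉ = 4 paper rolls.
A packing using 4 paper rolls:
  roll 1: 320 = 320
  roll 2: 220 + 110 = 330
  roll 3: 190 + 160 = 350
  roll 4: 140 + 70 + 70 + 60 = 340
This matches the lower bound, so 4 is optimal.

4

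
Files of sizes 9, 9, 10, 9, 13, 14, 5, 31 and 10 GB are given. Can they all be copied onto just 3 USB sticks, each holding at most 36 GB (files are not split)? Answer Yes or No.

Total = 110 GB; ⌈110/36⌉ = 4.
At least 4 USB sticks are required, but only 3 are allowed.

No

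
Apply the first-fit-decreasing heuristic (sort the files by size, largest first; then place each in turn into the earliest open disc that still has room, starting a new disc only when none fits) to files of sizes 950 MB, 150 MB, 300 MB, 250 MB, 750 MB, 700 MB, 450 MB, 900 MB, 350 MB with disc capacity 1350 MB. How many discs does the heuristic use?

Sorted descending: 950, 900, 750, 700, 450, 350, 300, 250, 150.
  950 → disc 1 (new)  [load 950/1350]
  900 → disc 2 (new)  [load 900/1350]
  750 → disc 3 (new)  [load 750/1350]
  700 → disc 4 (new)  [load 700/1350]
  450 → disc 2  [load 1350/1350]
  350 → disc 1  [load 1300/1350]
  300 → disc 3  [load 1050/1350]
  250 → disc 3  [load 1300/1350]
  150 → disc 4  [load 850/1350]
4 discs opened.

4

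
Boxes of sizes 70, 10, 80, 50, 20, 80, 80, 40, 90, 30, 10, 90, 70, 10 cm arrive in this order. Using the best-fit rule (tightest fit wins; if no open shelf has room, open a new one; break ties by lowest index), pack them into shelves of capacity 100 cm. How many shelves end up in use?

8

  70 → shelf 1 (new)  [load 70/100]
  10 → shelf 1  [load 80/100]
  80 → shelf 2 (new)  [load 80/100]
  50 → shelf 3 (new)  [load 50/100]
  20 → shelf 1  [load 100/100]
  80 → shelf 4 (new)  [load 80/100]
  80 → shelf 5 (new)  [load 80/100]
  40 → shelf 3  [load 90/100]
  90 → shelf 6 (new)  [load 90/100]
  30 → shelf 7 (new)  [load 30/100]
  10 → shelf 3  [load 100/100]
  90 → shelf 8 (new)  [load 90/100]
  70 → shelf 7  [load 100/100]
  10 → shelf 6  [load 100/100]
8 shelves opened.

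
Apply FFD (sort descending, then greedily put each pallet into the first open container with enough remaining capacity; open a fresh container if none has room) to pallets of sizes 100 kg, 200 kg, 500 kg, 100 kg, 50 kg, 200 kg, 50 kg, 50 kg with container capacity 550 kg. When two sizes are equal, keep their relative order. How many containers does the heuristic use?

3

Sorted descending: 500, 200, 200, 100, 100, 50, 50, 50.
  500 → container 1 (new)  [load 500/550]
  200 → container 2 (new)  [load 200/550]
  200 → container 2  [load 400/550]
  100 → container 2  [load 500/550]
  100 → container 3 (new)  [load 100/550]
  50 → container 1  [load 550/550]
  50 → container 2  [load 550/550]
  50 → container 3  [load 150/550]
3 containers opened.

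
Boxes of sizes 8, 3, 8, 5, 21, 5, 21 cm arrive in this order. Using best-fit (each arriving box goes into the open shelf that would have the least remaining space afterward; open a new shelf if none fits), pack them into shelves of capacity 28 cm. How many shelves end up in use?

  8 → shelf 1 (new)  [load 8/28]
  3 → shelf 1  [load 11/28]
  8 → shelf 1  [load 19/28]
  5 → shelf 1  [load 24/28]
  21 → shelf 2 (new)  [load 21/28]
  5 → shelf 2  [load 26/28]
  21 → shelf 3 (new)  [load 21/28]
3 shelves opened.

3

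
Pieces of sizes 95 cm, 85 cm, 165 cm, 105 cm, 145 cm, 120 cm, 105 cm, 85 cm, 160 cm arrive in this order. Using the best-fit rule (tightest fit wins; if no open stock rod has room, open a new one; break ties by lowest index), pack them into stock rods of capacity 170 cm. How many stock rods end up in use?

  95 → stock rod 1 (new)  [load 95/170]
  85 → stock rod 2 (new)  [load 85/170]
  165 → stock rod 3 (new)  [load 165/170]
  105 → stock rod 4 (new)  [load 105/170]
  145 → stock rod 5 (new)  [load 145/170]
  120 → stock rod 6 (new)  [load 120/170]
  105 → stock rod 7 (new)  [load 105/170]
  85 → stock rod 2  [load 170/170]
  160 → stock rod 8 (new)  [load 160/170]
8 stock rods opened.

8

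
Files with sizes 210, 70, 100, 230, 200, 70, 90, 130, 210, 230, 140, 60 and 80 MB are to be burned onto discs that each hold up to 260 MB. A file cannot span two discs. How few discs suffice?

Total = 230 + 230 + 210 + 210 + 200 + 140 + 130 + 100 + 90 + 80 + 70 + 70 + 60 = 1820 MB.
Lower bound: ⌈1820/260⌉ = 7 discs.
A packing using 8 discs:
  disc 1: 230 = 230
  disc 2: 230 = 230
  disc 3: 210 = 210
  disc 4: 210 = 210
  disc 5: 200 + 60 = 260
  disc 6: 140 + 100 = 240
  disc 7: 130 + 90 = 220
  disc 8: 80 + 70 + 70 = 220
No arrangement into 7 discs stays within capacity, so 8 is optimal.

8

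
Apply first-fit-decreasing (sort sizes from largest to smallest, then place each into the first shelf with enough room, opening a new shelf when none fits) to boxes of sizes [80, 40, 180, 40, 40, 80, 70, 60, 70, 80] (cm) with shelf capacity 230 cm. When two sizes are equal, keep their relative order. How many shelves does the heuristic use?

Sorted descending: 180, 80, 80, 80, 70, 70, 60, 40, 40, 40.
  180 → shelf 1 (new)  [load 180/230]
  80 → shelf 2 (new)  [load 80/230]
  80 → shelf 2  [load 160/230]
  80 → shelf 3 (new)  [load 80/230]
  70 → shelf 2  [load 230/230]
  70 → shelf 3  [load 150/230]
  60 → shelf 3  [load 210/230]
  40 → shelf 1  [load 220/230]
  40 → shelf 4 (new)  [load 40/230]
  40 → shelf 4  [load 80/230]
4 shelves opened.

4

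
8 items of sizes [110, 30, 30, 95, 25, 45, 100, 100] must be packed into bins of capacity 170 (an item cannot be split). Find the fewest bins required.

4

Total = 110 + 100 + 100 + 95 + 45 + 30 + 30 + 25 = 535.
Lower bound: ⌈535/170⌉ = 4 bins.
A packing using 4 bins:
  bin 1: 110 + 45 = 155
  bin 2: 100 + 30 + 30 = 160
  bin 3: 100 + 25 = 125
  bin 4: 95 = 95
This matches the lower bound, so 4 is optimal.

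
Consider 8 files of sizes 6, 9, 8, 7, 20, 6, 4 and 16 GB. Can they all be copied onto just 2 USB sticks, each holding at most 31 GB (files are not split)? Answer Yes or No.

Total = 76 GB; ⌈76/31⌉ = 3.
At least 3 USB sticks are required, but only 2 are allowed.

No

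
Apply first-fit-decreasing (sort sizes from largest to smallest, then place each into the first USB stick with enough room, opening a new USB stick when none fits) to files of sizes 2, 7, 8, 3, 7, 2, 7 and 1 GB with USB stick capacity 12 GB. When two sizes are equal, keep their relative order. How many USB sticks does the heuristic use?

Sorted descending: 8, 7, 7, 7, 3, 2, 2, 1.
  8 → USB stick 1 (new)  [load 8/12]
  7 → USB stick 2 (new)  [load 7/12]
  7 → USB stick 3 (new)  [load 7/12]
  7 → USB stick 4 (new)  [load 7/12]
  3 → USB stick 1  [load 11/12]
  2 → USB stick 2  [load 9/12]
  2 → USB stick 2  [load 11/12]
  1 → USB stick 1  [load 12/12]
4 USB sticks opened.

4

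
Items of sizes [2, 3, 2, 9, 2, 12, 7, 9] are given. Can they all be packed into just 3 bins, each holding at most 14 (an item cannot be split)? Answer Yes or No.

Total = 46; ⌈46/14⌉ = 4.
At least 4 bins are required, but only 3 are allowed.

No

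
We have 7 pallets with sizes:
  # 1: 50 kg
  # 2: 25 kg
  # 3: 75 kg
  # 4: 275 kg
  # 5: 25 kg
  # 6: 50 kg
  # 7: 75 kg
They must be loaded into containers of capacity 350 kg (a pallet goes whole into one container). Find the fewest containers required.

Total = 275 + 75 + 75 + 50 + 50 + 25 + 25 = 575 kg.
Lower bound: ⌈575/350⌉ = 2 containers.
A packing using 2 containers:
  container 1: 275 + 75 = 350
  container 2: 75 + 50 + 50 + 25 + 25 = 225
This matches the lower bound, so 2 is optimal.

2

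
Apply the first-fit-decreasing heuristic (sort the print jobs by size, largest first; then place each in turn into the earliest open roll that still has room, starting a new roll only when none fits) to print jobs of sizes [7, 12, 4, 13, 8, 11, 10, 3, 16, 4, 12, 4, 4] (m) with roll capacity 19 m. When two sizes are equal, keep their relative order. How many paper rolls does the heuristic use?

Sorted descending: 16, 13, 12, 12, 11, 10, 8, 7, 4, 4, 4, 4, 3.
  16 → roll 1 (new)  [load 16/19]
  13 → roll 2 (new)  [load 13/19]
  12 → roll 3 (new)  [load 12/19]
  12 → roll 4 (new)  [load 12/19]
  11 → roll 5 (new)  [load 11/19]
  10 → roll 6 (new)  [load 10/19]
  8 → roll 5  [load 19/19]
  7 → roll 3  [load 19/19]
  4 → roll 2  [load 17/19]
  4 → roll 4  [load 16/19]
  4 → roll 6  [load 14/19]
  4 → roll 6  [load 18/19]
  3 → roll 1  [load 19/19]
6 paper rolls opened.

6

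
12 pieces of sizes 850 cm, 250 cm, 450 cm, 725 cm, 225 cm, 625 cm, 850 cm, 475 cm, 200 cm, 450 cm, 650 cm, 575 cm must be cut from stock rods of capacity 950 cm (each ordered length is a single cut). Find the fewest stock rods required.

8

Total = 850 + 850 + 725 + 650 + 625 + 575 + 475 + 450 + 450 + 250 + 225 + 200 = 6325 cm.
Lower bound: ⌈6325/950⌉ = 7 stock rods.
A packing using 8 stock rods:
  stock rod 1: 850 = 850
  stock rod 2: 850 = 850
  stock rod 3: 725 + 225 = 950
  stock rod 4: 650 + 250 = 900
  stock rod 5: 625 + 200 = 825
  stock rod 6: 575 = 575
  stock rod 7: 475 + 450 = 925
  stock rod 8: 450 = 450
No arrangement into 7 stock rods stays within capacity, so 8 is optimal.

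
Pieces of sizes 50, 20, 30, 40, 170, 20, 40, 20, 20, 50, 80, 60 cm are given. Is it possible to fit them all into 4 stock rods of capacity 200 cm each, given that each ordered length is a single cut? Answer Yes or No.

A valid assignment using 3 stock rods:
  stock rod 1: 170 + 30 = 200
  stock rod 2: 80 + 60 + 40 + 20 = 200
  stock rod 3: 50 + 50 + 40 + 20 + 20 + 20 = 200
That uses only 3 ≤ 4, so 4 stock rods are enough.

Yes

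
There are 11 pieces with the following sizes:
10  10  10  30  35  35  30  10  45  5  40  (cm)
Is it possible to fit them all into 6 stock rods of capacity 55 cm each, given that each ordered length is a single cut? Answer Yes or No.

Yes

A valid assignment using 6 stock rods:
  stock rod 1: 45 + 10 = 55
  stock rod 2: 40 + 10 + 5 = 55
  stock rod 3: 35 + 10 + 10 = 55
  stock rod 4: 35 = 35
  stock rod 5: 30 = 30
  stock rod 6: 30 = 30
Every load is within 55 cm, so 6 stock rods suffice.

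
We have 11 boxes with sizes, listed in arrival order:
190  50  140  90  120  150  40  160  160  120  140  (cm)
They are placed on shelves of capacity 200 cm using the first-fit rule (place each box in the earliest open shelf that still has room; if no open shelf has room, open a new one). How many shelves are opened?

  190 → shelf 1 (new)  [load 190/200]
  50 → shelf 2 (new)  [load 50/200]
  140 → shelf 2  [load 190/200]
  90 → shelf 3 (new)  [load 90/200]
  120 → shelf 4 (new)  [load 120/200]
  150 → shelf 5 (new)  [load 150/200]
  40 → shelf 3  [load 130/200]
  160 → shelf 6 (new)  [load 160/200]
  160 → shelf 7 (new)  [load 160/200]
  120 → shelf 8 (new)  [load 120/200]
  140 → shelf 9 (new)  [load 140/200]
9 shelves opened.

9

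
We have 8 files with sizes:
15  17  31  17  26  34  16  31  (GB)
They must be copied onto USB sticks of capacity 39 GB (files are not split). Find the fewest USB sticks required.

Total = 34 + 31 + 31 + 26 + 17 + 17 + 16 + 15 = 187 GB.
Lower bound: ⌈187/39⌉ = 5 USB sticks.
A packing using 6 USB sticks:
  USB stick 1: 34 = 34
  USB stick 2: 31 = 31
  USB stick 3: 31 = 31
  USB stick 4: 26 = 26
  USB stick 5: 17 + 17 = 34
  USB stick 6: 16 + 15 = 31
No arrangement into 5 USB sticks stays within capacity, so 6 is optimal.

6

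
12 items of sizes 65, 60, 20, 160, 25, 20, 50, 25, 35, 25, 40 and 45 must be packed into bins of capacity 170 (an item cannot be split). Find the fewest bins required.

Total = 160 + 65 + 60 + 50 + 45 + 40 + 35 + 25 + 25 + 25 + 20 + 20 = 570.
Lower bound: ⌈570/170⌉ = 4 bins.
A packing using 4 bins:
  bin 1: 160 = 160
  bin 2: 65 + 60 + 45 = 170
  bin 3: 50 + 40 + 35 + 25 + 20 = 170
  bin 4: 25 + 25 + 20 = 70
This matches the lower bound, so 4 is optimal.

4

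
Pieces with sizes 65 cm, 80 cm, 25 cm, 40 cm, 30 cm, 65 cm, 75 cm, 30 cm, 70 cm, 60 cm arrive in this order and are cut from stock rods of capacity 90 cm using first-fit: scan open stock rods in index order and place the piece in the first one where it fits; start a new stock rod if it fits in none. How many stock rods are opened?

7

  65 → stock rod 1 (new)  [load 65/90]
  80 → stock rod 2 (new)  [load 80/90]
  25 → stock rod 1  [load 90/90]
  40 → stock rod 3 (new)  [load 40/90]
  30 → stock rod 3  [load 70/90]
  65 → stock rod 4 (new)  [load 65/90]
  75 → stock rod 5 (new)  [load 75/90]
  30 → stock rod 6 (new)  [load 30/90]
  70 → stock rod 7 (new)  [load 70/90]
  60 → stock rod 6  [load 90/90]
7 stock rods opened.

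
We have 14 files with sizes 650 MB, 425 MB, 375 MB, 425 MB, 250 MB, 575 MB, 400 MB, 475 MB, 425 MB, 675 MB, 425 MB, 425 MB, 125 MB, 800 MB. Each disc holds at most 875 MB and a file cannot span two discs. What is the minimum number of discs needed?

Total = 800 + 675 + 650 + 575 + 475 + 425 + 425 + 425 + 425 + 425 + 400 + 375 + 250 + 125 = 6450 MB.
Lower bound: ⌈6450/875⌉ = 8 discs.
A packing using 8 discs:
  disc 1: 800 = 800
  disc 2: 675 + 125 = 800
  disc 3: 650 = 650
  disc 4: 575 + 250 = 825
  disc 5: 475 + 400 = 875
  disc 6: 425 + 425 = 850
  disc 7: 425 + 425 = 850
  disc 8: 425 + 375 = 800
This matches the lower bound, so 8 is optimal.

8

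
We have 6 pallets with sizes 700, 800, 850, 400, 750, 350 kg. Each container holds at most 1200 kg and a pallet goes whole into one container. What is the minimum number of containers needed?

Total = 850 + 800 + 750 + 700 + 400 + 350 = 3850 kg.
Lower bound: ⌈3850/1200⌉ = 4 containers.
A packing using 4 containers:
  container 1: 850 + 350 = 1200
  container 2: 800 + 400 = 1200
  container 3: 750 = 750
  container 4: 700 = 700
This matches the lower bound, so 4 is optimal.

4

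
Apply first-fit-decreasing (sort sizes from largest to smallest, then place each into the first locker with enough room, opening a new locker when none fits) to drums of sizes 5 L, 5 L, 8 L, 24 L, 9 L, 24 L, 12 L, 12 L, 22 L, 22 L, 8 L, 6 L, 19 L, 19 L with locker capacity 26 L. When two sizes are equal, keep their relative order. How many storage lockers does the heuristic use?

9

Sorted descending: 24, 24, 22, 22, 19, 19, 12, 12, 9, 8, 8, 6, 5, 5.
  24 → locker 1 (new)  [load 24/26]
  24 → locker 2 (new)  [load 24/26]
  22 → locker 3 (new)  [load 22/26]
  22 → locker 4 (new)  [load 22/26]
  19 → locker 5 (new)  [load 19/26]
  19 → locker 6 (new)  [load 19/26]
  12 → locker 7 (new)  [load 12/26]
  12 → locker 7  [load 24/26]
  9 → locker 8 (new)  [load 9/26]
  8 → locker 8  [load 17/26]
  8 → locker 8  [load 25/26]
  6 → locker 5  [load 25/26]
  5 → locker 6  [load 24/26]
  5 → locker 9 (new)  [load 5/26]
9 storage lockers opened.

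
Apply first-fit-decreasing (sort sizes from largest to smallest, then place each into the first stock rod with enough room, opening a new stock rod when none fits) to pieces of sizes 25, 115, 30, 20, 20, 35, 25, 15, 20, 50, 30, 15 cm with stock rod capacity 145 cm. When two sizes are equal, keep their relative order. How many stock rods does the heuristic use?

Sorted descending: 115, 50, 35, 30, 30, 25, 25, 20, 20, 20, 15, 15.
  115 → stock rod 1 (new)  [load 115/145]
  50 → stock rod 2 (new)  [load 50/145]
  35 → stock rod 2  [load 85/145]
  30 → stock rod 1  [load 145/145]
  30 → stock rod 2  [load 115/145]
  25 → stock rod 2  [load 140/145]
  25 → stock rod 3 (new)  [load 25/145]
  20 → stock rod 3  [load 45/145]
  20 → stock rod 3  [load 65/145]
  20 → stock rod 3  [load 85/145]
  15 → stock rod 3  [load 100/145]
  15 → stock rod 3  [load 115/145]
3 stock rods opened.

3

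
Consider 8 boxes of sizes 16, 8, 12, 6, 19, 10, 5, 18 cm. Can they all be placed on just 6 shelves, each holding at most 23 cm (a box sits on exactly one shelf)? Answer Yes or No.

Yes

A valid assignment using 5 shelves:
  shelf 1: 19 = 19
  shelf 2: 18 + 5 = 23
  shelf 3: 16 + 6 = 22
  shelf 4: 12 + 10 = 22
  shelf 5: 8 = 8
That uses only 5 ≤ 6, so 6 shelves are enough.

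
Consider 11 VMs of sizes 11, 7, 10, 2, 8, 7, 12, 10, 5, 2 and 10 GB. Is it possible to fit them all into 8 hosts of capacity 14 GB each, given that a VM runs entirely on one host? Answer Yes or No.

Yes

A valid assignment using 7 hosts:
  host 1: 12 + 2 = 14
  host 2: 11 + 2 = 13
  host 3: 10 = 10
  host 4: 10 = 10
  host 5: 10 = 10
  host 6: 8 + 5 = 13
  host 7: 7 + 7 = 14
That uses only 7 ≤ 8, so 8 hosts are enough.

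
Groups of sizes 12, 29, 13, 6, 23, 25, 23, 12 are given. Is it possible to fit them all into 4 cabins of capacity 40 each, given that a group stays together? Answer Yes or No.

A valid assignment using 4 cabins:
  cabin 1: 29 + 6 = 35
  cabin 2: 25 + 13 = 38
  cabin 3: 23 + 12 = 35
  cabin 4: 23 + 12 = 35
Every load is within 40, so 4 cabins suffice.

Yes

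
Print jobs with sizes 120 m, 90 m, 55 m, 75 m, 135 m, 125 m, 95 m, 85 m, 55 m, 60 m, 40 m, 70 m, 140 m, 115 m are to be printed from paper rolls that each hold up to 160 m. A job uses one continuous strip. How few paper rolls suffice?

Total = 140 + 135 + 125 + 120 + 115 + 95 + 90 + 85 + 75 + 70 + 60 + 55 + 55 + 40 = 1260 m.
Lower bound: ⌈1260/160⌉ = 8 paper rolls.
A packing using 9 paper rolls:
  roll 1: 140 = 140
  roll 2: 135 = 135
  roll 3: 125 = 125
  roll 4: 120 + 40 = 160
  roll 5: 115 = 115
  roll 6: 95 + 60 = 155
  roll 7: 90 + 70 = 160
  roll 8: 85 + 75 = 160
  roll 9: 55 + 55 = 110
No arrangement into 8 paper rolls stays within capacity, so 9 is optimal.

9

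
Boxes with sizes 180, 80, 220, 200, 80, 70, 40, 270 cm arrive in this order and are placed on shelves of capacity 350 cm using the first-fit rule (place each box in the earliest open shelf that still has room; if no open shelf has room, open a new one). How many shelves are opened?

4

  180 → shelf 1 (new)  [load 180/350]
  80 → shelf 1  [load 260/350]
  220 → shelf 2 (new)  [load 220/350]
  200 → shelf 3 (new)  [load 200/350]
  80 → shelf 1  [load 340/350]
  70 → shelf 2  [load 290/350]
  40 → shelf 2  [load 330/350]
  270 → shelf 4 (new)  [load 270/350]
4 shelves opened.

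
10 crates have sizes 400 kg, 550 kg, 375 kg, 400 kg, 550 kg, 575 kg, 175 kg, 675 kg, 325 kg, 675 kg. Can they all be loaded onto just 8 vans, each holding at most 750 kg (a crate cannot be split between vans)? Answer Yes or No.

Yes

A valid assignment using 8 vans:
  van 1: 675 = 675
  van 2: 675 = 675
  van 3: 575 + 175 = 750
  van 4: 550 = 550
  van 5: 550 = 550
  van 6: 400 + 325 = 725
  van 7: 400 = 400
  van 8: 375 = 375
Every load is within 750 kg, so 8 vans suffice.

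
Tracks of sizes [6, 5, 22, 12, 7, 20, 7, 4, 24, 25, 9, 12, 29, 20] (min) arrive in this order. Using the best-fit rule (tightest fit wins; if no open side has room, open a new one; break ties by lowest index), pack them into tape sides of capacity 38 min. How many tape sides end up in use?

7

  6 → side 1 (new)  [load 6/38]
  5 → side 1  [load 11/38]
  22 → side 1  [load 33/38]
  12 → side 2 (new)  [load 12/38]
  7 → side 2  [load 19/38]
  20 → side 3 (new)  [load 20/38]
  7 → side 3  [load 27/38]
  4 → side 1  [load 37/38]
  24 → side 4 (new)  [load 24/38]
  25 → side 5 (new)  [load 25/38]
  9 → side 3  [load 36/38]
  12 → side 5  [load 37/38]
  29 → side 6 (new)  [load 29/38]
  20 → side 7 (new)  [load 20/38]
7 tape sides opened.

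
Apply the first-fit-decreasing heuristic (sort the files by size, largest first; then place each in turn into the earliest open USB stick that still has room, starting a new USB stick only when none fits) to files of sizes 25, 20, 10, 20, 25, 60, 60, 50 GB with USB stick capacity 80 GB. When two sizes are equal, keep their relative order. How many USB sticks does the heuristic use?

Sorted descending: 60, 60, 50, 25, 25, 20, 20, 10.
  60 → USB stick 1 (new)  [load 60/80]
  60 → USB stick 2 (new)  [load 60/80]
  50 → USB stick 3 (new)  [load 50/80]
  25 → USB stick 3  [load 75/80]
  25 → USB stick 4 (new)  [load 25/80]
  20 → USB stick 1  [load 80/80]
  20 → USB stick 2  [load 80/80]
  10 → USB stick 4  [load 35/80]
4 USB sticks opened.

4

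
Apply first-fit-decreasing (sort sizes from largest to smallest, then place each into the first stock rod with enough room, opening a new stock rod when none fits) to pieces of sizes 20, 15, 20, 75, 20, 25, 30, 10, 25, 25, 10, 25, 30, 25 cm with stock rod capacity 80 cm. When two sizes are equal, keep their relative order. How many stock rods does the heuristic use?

Sorted descending: 75, 30, 30, 25, 25, 25, 25, 25, 20, 20, 20, 15, 10, 10.
  75 → stock rod 1 (new)  [load 75/80]
  30 → stock rod 2 (new)  [load 30/80]
  30 → stock rod 2  [load 60/80]
  25 → stock rod 3 (new)  [load 25/80]
  25 → stock rod 3  [load 50/80]
  25 → stock rod 3  [load 75/80]
  25 → stock rod 4 (new)  [load 25/80]
  25 → stock rod 4  [load 50/80]
  20 → stock rod 2  [load 80/80]
  20 → stock rod 4  [load 70/80]
  20 → stock rod 5 (new)  [load 20/80]
  15 → stock rod 5  [load 35/80]
  10 → stock rod 4  [load 80/80]
  10 → stock rod 5  [load 45/80]
5 stock rods opened.

5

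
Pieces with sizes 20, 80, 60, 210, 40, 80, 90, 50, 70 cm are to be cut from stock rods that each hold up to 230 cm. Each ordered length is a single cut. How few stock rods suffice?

4

Total = 210 + 90 + 80 + 80 + 70 + 60 + 50 + 40 + 20 = 700 cm.
Lower bound: ⌈700/230⌉ = 4 stock rods.
A packing using 4 stock rods:
  stock rod 1: 210 + 20 = 230
  stock rod 2: 90 + 80 + 60 = 230
  stock rod 3: 80 + 70 + 50 = 200
  stock rod 4: 40 = 40
This matches the lower bound, so 4 is optimal.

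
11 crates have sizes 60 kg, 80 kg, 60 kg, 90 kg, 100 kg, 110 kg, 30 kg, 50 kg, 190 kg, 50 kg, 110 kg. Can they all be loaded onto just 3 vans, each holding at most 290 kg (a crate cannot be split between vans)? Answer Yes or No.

No

Total = 930 kg; ⌈930/290⌉ = 4.
At least 4 vans are required, but only 3 are allowed.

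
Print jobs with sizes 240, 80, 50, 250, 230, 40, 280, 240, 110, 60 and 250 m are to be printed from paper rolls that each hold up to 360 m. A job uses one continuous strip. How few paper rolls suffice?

Total = 280 + 250 + 250 + 240 + 240 + 230 + 110 + 80 + 60 + 50 + 40 = 1830 m.
Lower bound: ⌈1830/360⌉ = 6 paper rolls.
A packing using 6 paper rolls:
  roll 1: 280 + 80 = 360
  roll 2: 250 + 110 = 360
  roll 3: 250 + 60 + 50 = 360
  roll 4: 240 + 40 = 280
  roll 5: 240 = 240
  roll 6: 230 = 230
This matches the lower bound, so 6 is optimal.

6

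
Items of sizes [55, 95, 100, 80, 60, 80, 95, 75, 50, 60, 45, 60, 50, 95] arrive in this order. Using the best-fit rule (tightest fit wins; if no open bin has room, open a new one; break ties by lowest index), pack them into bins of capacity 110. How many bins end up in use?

  55 → bin 1 (new)  [load 55/110]
  95 → bin 2 (new)  [load 95/110]
  100 → bin 3 (new)  [load 100/110]
  80 → bin 4 (new)  [load 80/110]
  60 → bin 5 (new)  [load 60/110]
  80 → bin 6 (new)  [load 80/110]
  95 → bin 7 (new)  [load 95/110]
  75 → bin 8 (new)  [load 75/110]
  50 → bin 5  [load 110/110]
  60 → bin 9 (new)  [load 60/110]
  45 → bin 9  [load 105/110]
  60 → bin 10 (new)  [load 60/110]
  50 → bin 10  [load 110/110]
  95 → bin 11 (new)  [load 95/110]
11 bins opened.

11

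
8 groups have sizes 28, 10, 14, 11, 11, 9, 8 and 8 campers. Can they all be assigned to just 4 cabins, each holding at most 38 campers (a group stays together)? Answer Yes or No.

A valid assignment using 3 cabins:
  cabin 1: 28 + 10 = 38
  cabin 2: 14 + 11 + 11 = 36
  cabin 3: 9 + 8 + 8 = 25
That uses only 3 ≤ 4, so 4 cabins are enough.

Yes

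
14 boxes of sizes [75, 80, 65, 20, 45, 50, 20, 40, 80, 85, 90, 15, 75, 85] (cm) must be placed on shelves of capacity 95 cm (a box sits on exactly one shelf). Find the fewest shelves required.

10

Total = 90 + 85 + 85 + 80 + 80 + 75 + 75 + 65 + 50 + 45 + 40 + 20 + 20 + 15 = 825 cm.
Lower bound: ⌈825/95⌉ = 9 shelves.
A packing using 10 shelves:
  shelf 1: 90 = 90
  shelf 2: 85 = 85
  shelf 3: 85 = 85
  shelf 4: 80 + 15 = 95
  shelf 5: 80 = 80
  shelf 6: 75 + 20 = 95
  shelf 7: 75 + 20 = 95
  shelf 8: 65 = 65
  shelf 9: 50 + 45 = 95
  shelf 10: 40 = 40
No arrangement into 9 shelves stays within capacity, so 10 is optimal.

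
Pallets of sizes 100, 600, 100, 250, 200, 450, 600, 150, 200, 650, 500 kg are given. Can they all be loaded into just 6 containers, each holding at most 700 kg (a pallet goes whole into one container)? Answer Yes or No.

A valid assignment using 6 containers:
  container 1: 650 = 650
  container 2: 600 + 100 = 700
  container 3: 600 + 100 = 700
  container 4: 500 + 200 = 700
  container 5: 450 + 250 = 700
  container 6: 200 + 150 = 350
Every load is within 700 kg, so 6 containers suffice.

Yes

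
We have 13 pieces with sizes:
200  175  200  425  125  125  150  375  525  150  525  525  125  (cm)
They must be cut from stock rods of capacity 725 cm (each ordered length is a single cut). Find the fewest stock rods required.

Total = 525 + 525 + 525 + 425 + 375 + 200 + 200 + 175 + 150 + 150 + 125 + 125 + 125 = 3625 cm.
Lower bound: ⌈3625/725⌉ = 5 stock rods.
A packing using 6 stock rods:
  stock rod 1: 525 + 200 = 725
  stock rod 2: 525 + 200 = 725
  stock rod 3: 525 + 175 = 700
  stock rod 4: 425 + 150 + 150 = 725
  stock rod 5: 375 + 125 + 125 = 625
  stock rod 6: 125 = 125
No arrangement into 5 stock rods stays within capacity, so 6 is optimal.

6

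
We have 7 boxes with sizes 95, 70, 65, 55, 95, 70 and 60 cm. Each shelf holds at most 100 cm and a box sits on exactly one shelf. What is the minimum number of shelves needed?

Total = 95 + 95 + 70 + 70 + 65 + 60 + 55 = 510 cm.
Lower bound: ⌈510/100⌉ = 6 shelves.
Also, 7 boxes each exceed 50 cm, and no two of those can share a shelf, so at least 7 shelves are needed.
A packing using 7 shelves:
  shelf 1: 95 = 95
  shelf 2: 95 = 95
  shelf 3: 70 = 70
  shelf 4: 70 = 70
  shelf 5: 65 = 65
  shelf 6: 60 = 60
  shelf 7: 55 = 55
This matches the lower bound, so 7 is optimal.

7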